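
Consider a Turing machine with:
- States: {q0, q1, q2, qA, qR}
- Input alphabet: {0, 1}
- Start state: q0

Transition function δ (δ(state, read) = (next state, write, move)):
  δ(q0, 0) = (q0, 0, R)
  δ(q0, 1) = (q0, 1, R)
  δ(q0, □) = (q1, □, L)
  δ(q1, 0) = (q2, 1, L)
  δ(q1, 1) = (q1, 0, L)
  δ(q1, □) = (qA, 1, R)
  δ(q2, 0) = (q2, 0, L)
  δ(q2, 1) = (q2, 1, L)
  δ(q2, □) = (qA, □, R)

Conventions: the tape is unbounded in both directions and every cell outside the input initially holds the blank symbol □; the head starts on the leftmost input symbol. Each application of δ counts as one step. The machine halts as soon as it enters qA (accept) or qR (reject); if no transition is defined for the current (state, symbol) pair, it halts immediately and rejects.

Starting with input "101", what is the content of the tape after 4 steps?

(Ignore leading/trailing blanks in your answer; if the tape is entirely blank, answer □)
Step 0: [q0]101 (head at position 0)
Step 1: δ(q0, 1) = (q0, 1, R)  ⊢  1[q0]01 (head at position 1)
Step 2: δ(q0, 0) = (q0, 0, R)  ⊢  10[q0]1 (head at position 2)
Step 3: δ(q0, 1) = (q0, 1, R)  ⊢  101[q0]□ (head at position 3)
Step 4: δ(q0, □) = (q1, □, L)  ⊢  10[q1]1□ (head at position 2)
Tape after 4 steps (ignoring surrounding blanks): 101

Final answer: Tape: 101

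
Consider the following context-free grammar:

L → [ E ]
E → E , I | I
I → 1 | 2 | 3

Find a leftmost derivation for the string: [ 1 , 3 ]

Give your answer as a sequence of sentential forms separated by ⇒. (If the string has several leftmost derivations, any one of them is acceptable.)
Start with L.
Step 1: the leftmost non-terminal is L; apply L → [ E ]:  [ E ]
Step 2: the leftmost non-terminal is E; apply E → E , I:  [ E , I ]
Step 3: the leftmost non-terminal is E; apply E → I:  [ I , I ]
Step 4: the leftmost non-terminal is I; apply I → 1:  [ 1 , I ]
Step 5: the leftmost non-terminal is I; apply I → 3:  [ 1 , 3 ]

Final answer: L ⇒ [ E ] ⇒ [ E , I ] ⇒ [ I , I ] ⇒ [ 1 , I ] ⇒ [ 1 , 3 ]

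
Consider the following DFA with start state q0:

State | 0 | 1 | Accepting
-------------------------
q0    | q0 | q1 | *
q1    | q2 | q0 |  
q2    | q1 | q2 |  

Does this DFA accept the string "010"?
Start in q0.
Read '0': q0 → q0
Read '1': q0 → q1
Read '0': q1 → q2
Final state q2 is not accepting, so the string is rejected.

Final answer: No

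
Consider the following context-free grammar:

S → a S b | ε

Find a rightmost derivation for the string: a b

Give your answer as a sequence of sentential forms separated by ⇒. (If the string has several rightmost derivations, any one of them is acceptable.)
Start with S.
Step 1: the rightmost non-terminal is S; apply S → a S b:  a S b
Step 2: the rightmost non-terminal is S; apply S → ε:  a b

Final answer: S ⇒ a S b ⇒ a b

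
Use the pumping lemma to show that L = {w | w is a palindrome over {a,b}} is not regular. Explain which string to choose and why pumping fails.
Language: L = {w | w is a palindrome over {a,b}} (strings that read the same forwards and backwards)
Step 1: Assume for contradiction that L is regular, with pumping length p.
Step 2: Choose s = a^p b a^p. Then s ∈ L (it reads the same forwards and backwards) and |s| ≥ p.
Step 3: Consider any decomposition s = xyz with |xy| ≤ p and |y| > 0. Since |xy| ≤ p and the first p symbols of s are all a's, y = a^k for some k with 1 ≤ k ≤ p.
Step 4: Pumping up (i = 2): xy²z = a^(p+k) b a^p. Its reverse is a^p b a^(p+k) ≠ a^(p+k) b a^p (the single b is no longer in the middle), so xy²z is not a palindrome and xy²z ∉ L.
This contradicts the pumping lemma, so L is not regular.

Final answer: Choose s = a^p b a^p. Since |xy| ≤ p, y = a^k with k ≥ 1. Then xy²z = a^(p+k) b a^p is not a palindrome, so ∉ L.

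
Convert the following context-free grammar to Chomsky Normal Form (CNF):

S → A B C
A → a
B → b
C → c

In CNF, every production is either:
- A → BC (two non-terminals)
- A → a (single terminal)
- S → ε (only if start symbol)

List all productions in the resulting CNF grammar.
The grammar has no ε-productions or unit productions to eliminate.
A → a is already in CNF (single terminal) – keep it.
B → b is already in CNF (single terminal) – keep it.
C → c is already in CNF (single terminal) – keep it.
S → A B C has 3 symbols on the right: break it into binary productions S → A X0, X0 → B C.
Resulting CNF grammar (5 productions): A → a; B → b; C → c; S → A X0; X0 → B C

Final answer: A → a; B → b; C → c; S → A X0; X0 → B C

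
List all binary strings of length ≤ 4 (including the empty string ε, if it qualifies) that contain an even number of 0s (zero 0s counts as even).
Checking every binary string of length 0 to 4:
  Length 0: accepted: ε | rejected: (none)
  Length 1: accepted: 1 | rejected: 0
  Length 2: accepted: 00, 11 | rejected: 01, 10
  Length 3: accepted: 001, 010, 100, 111 | rejected: 000, 011, 101, 110
  Length 4: accepted: 0000, 0011, 0101, 0110, 1001, 1010, 1100, 1111 | rejected: 0001, 0010, 0100, 0111, 1000, 1011, 1101, 1110
Total: 16 string(s).

Final answer: ε, 1, 00, 11, 001, 010, 100, 111, 0000, 0011, 0101, 0110, 1001, 1010, 1100, 1111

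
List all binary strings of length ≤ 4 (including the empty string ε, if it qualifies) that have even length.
Checking every binary string of length 0 to 4:
  Length 0: accepted: ε | rejected: (none)
  Length 1: accepted: (none) | rejected: 0, 1
  Length 2: accepted: 00, 01, 10, 11 | rejected: (none)
  Length 3: accepted: (none) | rejected: 000, 001, 010, 011, 100, 101, 110, 111
  Length 4: accepted: 0000, 0001, 0010, 0011, 0100, 0101, 0110, 0111, 1000, 1001, 1010, 1011, 1100, 1101, 1110, 1111 | rejected: (none)
Total: 21 string(s).

Final answer: ε, 00, 01, 10, 11, 0000, 0001, 0010, 0011, 0100, 0101, 0110, 0111, 1000, 1001, 1010, 1011, 1100, 1101, 1110, 1111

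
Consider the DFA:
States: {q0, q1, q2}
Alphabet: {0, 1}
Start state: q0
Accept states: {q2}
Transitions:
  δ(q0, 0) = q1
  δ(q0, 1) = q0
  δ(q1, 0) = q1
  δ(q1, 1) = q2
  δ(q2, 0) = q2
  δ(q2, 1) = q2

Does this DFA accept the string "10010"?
Processing string "10010":
  q0 --1--> q0
  q0 --0--> q1
  q1 --0--> q1
  q1 --1--> q2
  q2 --0--> q2
Final state: q2
Accept states: {q2}
q2 is an accept state, so the string is accepted.

Final answer: Yes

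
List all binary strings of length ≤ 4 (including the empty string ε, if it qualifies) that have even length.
Checking every binary string of length 0 to 4:
  Length 0: accepted: ε | rejected: (none)
  Length 1: accepted: (none) | rejected: 0, 1
  Length 2: accepted: 00, 01, 10, 11 | rejected: (none)
  Length 3: accepted: (none) | rejected: 000, 001, 010, 011, 100, 101, 110, 111
  Length 4: accepted: 0000, 0001, 0010, 0011, 0100, 0101, 0110, 0111, 1000, 1001, 1010, 1011, 1100, 1101, 1110, 1111 | rejected: (none)
Total: 21 string(s).

Final answer: ε, 00, 01, 10, 11, 0000, 0001, 0010, 0011, 0100, 0101, 0110, 0111, 1000, 1001, 1010, 1011, 1100, 1101, 1110, 1111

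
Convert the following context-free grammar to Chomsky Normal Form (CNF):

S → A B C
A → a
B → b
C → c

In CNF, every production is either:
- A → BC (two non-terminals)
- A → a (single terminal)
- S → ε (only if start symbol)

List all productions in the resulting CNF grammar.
The grammar has no ε-productions or unit productions to eliminate.
A → a is already in CNF (single terminal) – keep it.
B → b is already in CNF (single terminal) – keep it.
C → c is already in CNF (single terminal) – keep it.
S → A B C has 3 symbols on the right: break it into binary productions S → A X0, X0 → B C.
Resulting CNF grammar (5 productions): A → a; B → b; C → c; S → A X0; X0 → B C

Final answer: A → a; B → b; C → c; S → A X0; X0 → B C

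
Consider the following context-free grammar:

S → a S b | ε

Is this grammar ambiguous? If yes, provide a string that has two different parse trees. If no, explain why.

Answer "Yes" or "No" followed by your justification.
At every step exactly one production applies: if the remaining string to generate is non-empty it starts with a and ends with b, forcing S → a S b; if it is empty, S → ε is forced. Hence each string a^n b^n has exactly one derivation (S → a S b applied n times, then S → ε) and one parse tree.

Final answer: No - the grammar is unambiguous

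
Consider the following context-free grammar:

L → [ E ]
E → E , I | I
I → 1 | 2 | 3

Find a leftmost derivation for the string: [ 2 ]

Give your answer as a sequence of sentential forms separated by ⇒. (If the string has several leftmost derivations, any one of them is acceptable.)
Start with L.
Step 1: the leftmost non-terminal is L; apply L → [ E ]:  [ E ]
Step 2: the leftmost non-terminal is E; apply E → I:  [ I ]
Step 3: the leftmost non-terminal is I; apply I → 2:  [ 2 ]

Final answer: L ⇒ [ E ] ⇒ [ I ] ⇒ [ 2 ]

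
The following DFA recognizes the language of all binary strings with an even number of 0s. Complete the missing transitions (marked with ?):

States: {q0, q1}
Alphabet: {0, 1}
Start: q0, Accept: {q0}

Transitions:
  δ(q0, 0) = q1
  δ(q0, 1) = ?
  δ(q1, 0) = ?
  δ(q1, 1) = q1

What each state remembers (consistent with the given transitions and accept states):
  q0: an even number of 0s has been read so far
  q1: an odd number of 0s has been read so far
Filling in the missing entries:
  δ(q0, 1): in q0 (an even number of 0s has been read so far), after reading 1 we have: an even number of 0s has been read so far → q0
  δ(q1, 0): in q1 (an odd number of 0s has been read so far), after reading 0 we have: an even number of 0s has been read so far → q0

Final answer: δ(q0, 1) = q0; δ(q1, 0) = q0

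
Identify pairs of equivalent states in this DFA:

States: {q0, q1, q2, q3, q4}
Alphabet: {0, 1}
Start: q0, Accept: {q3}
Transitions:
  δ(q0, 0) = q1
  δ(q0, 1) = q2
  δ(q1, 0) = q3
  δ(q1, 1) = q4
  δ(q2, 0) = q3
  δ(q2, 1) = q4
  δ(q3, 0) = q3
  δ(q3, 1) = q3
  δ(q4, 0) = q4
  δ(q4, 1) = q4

Using the table-filling algorithm:
Round 0 – mark pairs where exactly one state is accepting: (q0,q3), (q1,q3), (q2,q3), (q3,q4)
Round 1 – newly marked: (q0,q1) [on 0: q1 vs q3, already marked]; (q0,q2) [on 0: q1 vs q3, already marked]; (q1,q4) [on 0: q3 vs q4, already marked]; (q2,q4) [on 0: q3 vs q4, already marked]
Round 2 – newly marked: (q0,q4) [on 0: q1 vs q4, already marked]
No further pairs can be marked.
(q1, q2) unmarked: δ(q1,0)=q3, δ(q2,0)=q3; δ(q1,1)=q4, δ(q2,1)=q4 → equivalent
Equivalent pairs: (q1, q2)

Final answer: Equivalent pairs: (q1, q2)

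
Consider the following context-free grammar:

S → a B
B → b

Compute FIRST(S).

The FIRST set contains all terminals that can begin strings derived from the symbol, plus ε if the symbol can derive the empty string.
S has the single production S → a B, whose right-hand side begins with the terminal a. So FIRST(S) = {a}.

Final answer: {a}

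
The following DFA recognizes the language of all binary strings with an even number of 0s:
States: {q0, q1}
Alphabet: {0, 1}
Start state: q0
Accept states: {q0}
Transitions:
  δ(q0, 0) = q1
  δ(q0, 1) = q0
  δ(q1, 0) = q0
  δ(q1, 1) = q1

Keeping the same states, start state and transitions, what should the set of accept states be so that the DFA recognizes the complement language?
The DFA is complete (every state has a transition on every symbol), so the complement
is recognized by the same DFA with accepting and non-accepting states swapped.
Original accept states: {q0}
Complement accept states = All states - Original accept states
= {q0, q1} - {q0}
= {q1}
Complement language: strings with an ODD number of 0s

Final answer: {q1}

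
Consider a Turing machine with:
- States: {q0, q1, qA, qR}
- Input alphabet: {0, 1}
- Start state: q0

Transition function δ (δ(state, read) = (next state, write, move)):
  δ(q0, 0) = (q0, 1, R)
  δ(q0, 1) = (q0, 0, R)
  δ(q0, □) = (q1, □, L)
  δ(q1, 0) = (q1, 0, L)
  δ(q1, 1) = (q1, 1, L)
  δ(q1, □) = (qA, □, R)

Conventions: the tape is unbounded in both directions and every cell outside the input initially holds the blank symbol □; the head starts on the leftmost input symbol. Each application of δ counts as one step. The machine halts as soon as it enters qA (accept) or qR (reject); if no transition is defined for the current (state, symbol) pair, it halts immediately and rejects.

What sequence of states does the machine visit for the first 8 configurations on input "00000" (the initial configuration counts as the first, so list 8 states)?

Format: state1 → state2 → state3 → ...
Step 0: [q0]00000 (head at position 0)
Step 1: δ(q0, 0) = (q0, 1, R)  ⊢  1[q0]0000 (head at position 1)
Step 2: δ(q0, 0) = (q0, 1, R)  ⊢  11[q0]000 (head at position 2)
Step 3: δ(q0, 0) = (q0, 1, R)  ⊢  111[q0]00 (head at position 3)
Step 4: δ(q0, 0) = (q0, 1, R)  ⊢  1111[q0]0 (head at position 4)
Step 5: δ(q0, 0) = (q0, 1, R)  ⊢  11111[q0]□ (head at position 5)
Step 6: δ(q0, □) = (q1, □, L)  ⊢  1111[q1]1□ (head at position 4)
Step 7: δ(q1, 1) = (q1, 1, L)  ⊢  111[q1]11□ (head at position 3)
Reading off the states of these 8 configurations: q0 → q0 → q0 → q0 → q0 → q0 → q1 → q1

Final answer: q0 → q0 → q0 → q0 → q0 → q0 → q1 → q1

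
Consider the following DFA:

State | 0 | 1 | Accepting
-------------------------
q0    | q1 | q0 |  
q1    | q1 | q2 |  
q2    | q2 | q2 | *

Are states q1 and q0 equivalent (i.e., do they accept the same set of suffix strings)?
Try the suffix "1".
From q1: q1 → q2 — accepting.
From q0: q0 → q0 — not accepting.
The two states disagree on this suffix, so they are not equivalent.

Final answer: No. Distinguishing string: "1" - accepted from q1 but not from q0.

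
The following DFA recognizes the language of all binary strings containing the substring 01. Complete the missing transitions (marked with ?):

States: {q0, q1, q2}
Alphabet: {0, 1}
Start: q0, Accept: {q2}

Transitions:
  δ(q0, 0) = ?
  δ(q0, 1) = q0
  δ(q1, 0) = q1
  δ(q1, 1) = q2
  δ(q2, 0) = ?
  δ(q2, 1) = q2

What each state remembers (consistent with the given transitions and accept states):
  q0: 01 not seen yet and the last symbol was not 0
  q1: 01 not seen yet and the last symbol was 0
  q2: the substring 01 has already been seen
Filling in the missing entries:
  δ(q0, 0): in q0 (01 not seen yet and the last symbol was not 0), after reading 0 we have: 01 not seen yet and the last symbol was 0 → q1
  δ(q2, 0): in q2 (the substring 01 has already been seen), after reading 0 we have: the substring 01 has already been seen → q2

Final answer: δ(q0, 0) = q1; δ(q2, 0) = q2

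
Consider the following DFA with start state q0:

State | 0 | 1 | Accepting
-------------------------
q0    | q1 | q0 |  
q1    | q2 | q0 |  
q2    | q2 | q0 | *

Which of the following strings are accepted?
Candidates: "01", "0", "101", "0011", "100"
"01": q0 → q1 → q0; q0 is not accepting → rejected
"0": q0 → q1; q1 is not accepting → rejected
"101": q0 → q0 → q1 → q0; q0 is not accepting → rejected
"0011": q0 → q1 → q2 → q0 → q0; q0 is not accepting → rejected
"100": q0 → q0 → q1 → q2; q2 is accepting → accepted

Final answer: "100"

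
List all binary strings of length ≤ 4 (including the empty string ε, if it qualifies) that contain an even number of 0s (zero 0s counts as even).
Checking every binary string of length 0 to 4:
  Length 0: accepted: ε | rejected: (none)
  Length 1: accepted: 1 | rejected: 0
  Length 2: accepted: 00, 11 | rejected: 01, 10
  Length 3: accepted: 001, 010, 100, 111 | rejected: 000, 011, 101, 110
  Length 4: accepted: 0000, 0011, 0101, 0110, 1001, 1010, 1100, 1111 | rejected: 0001, 0010, 0100, 0111, 1000, 1011, 1101, 1110
Total: 16 string(s).

Final answer: ε, 1, 00, 11, 001, 010, 100, 111, 0000, 0011, 0101, 0110, 1001, 1010, 1100, 1111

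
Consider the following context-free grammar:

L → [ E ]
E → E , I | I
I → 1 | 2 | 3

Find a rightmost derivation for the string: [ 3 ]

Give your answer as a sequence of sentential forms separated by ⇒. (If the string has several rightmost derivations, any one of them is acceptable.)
Start with L.
Step 1: the rightmost non-terminal is L; apply L → [ E ]:  [ E ]
Step 2: the rightmost non-terminal is E; apply E → I:  [ I ]
Step 3: the rightmost non-terminal is I; apply I → 3:  [ 3 ]

Final answer: L ⇒ [ E ] ⇒ [ I ] ⇒ [ 3 ]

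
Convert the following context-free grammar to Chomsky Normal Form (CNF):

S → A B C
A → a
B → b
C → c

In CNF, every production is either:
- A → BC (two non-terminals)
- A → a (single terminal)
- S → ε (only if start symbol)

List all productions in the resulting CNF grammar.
The grammar has no ε-productions or unit productions to eliminate.
A → a is already in CNF (single terminal) – keep it.
B → b is already in CNF (single terminal) – keep it.
C → c is already in CNF (single terminal) – keep it.
S → A B C has 3 symbols on the right: break it into binary productions S → A X0, X0 → B C.
Resulting CNF grammar (5 productions): A → a; B → b; C → c; S → A X0; X0 → B C

Final answer: A → a; B → b; C → c; S → A X0; X0 → B C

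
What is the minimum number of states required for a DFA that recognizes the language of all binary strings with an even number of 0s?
Language: binary strings with an even number of 0s
Lower bound (Myhill–Nerode): the prefixes ε, 0 are pairwise distinguishable:
  ε vs 0: suffix ε distinguishes them (ε has zero 0s (accepted), 0 has one 0 (rejected))
So any DFA needs at least 2 states.
Upper bound: a DFA with 2 states exists (one state per class above).
Minimum states: 2

Final answer: 2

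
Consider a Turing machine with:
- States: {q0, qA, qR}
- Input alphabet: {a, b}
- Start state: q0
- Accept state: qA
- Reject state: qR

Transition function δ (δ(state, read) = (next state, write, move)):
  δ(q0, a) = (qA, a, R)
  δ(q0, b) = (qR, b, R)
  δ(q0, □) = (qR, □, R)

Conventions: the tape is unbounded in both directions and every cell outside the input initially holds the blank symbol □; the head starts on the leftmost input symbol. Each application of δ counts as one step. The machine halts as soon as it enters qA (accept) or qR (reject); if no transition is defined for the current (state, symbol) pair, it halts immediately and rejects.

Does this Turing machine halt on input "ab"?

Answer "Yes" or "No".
Step 0: [q0]ab (head at position 0)
Step 1: δ(q0, a) = (qA, a, R)  ⊢  a[qA]b (head at position 1)
The machine is in qA, so it halts and accepts.
It halts after 1 steps.

Final answer: Yes - halts after 1 steps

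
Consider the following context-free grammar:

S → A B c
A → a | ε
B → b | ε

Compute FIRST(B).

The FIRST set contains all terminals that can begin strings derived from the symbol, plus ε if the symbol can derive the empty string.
B → b contributes b; B → ε makes B nullable, contributing ε. FIRST(B) = {b, ε}.

Final answer: {b, ε}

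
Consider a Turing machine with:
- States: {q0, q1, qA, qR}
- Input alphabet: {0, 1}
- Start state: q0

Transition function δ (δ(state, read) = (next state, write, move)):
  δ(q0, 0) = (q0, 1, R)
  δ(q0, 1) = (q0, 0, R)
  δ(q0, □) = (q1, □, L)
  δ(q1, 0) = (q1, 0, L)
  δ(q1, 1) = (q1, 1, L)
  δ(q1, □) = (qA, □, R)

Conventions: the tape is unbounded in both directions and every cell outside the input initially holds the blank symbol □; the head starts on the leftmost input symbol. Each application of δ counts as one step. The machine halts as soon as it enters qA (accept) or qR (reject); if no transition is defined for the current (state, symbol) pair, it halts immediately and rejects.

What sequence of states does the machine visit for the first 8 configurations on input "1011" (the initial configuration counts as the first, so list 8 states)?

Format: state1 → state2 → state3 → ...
Step 0: [q0]1011 (head at position 0)
Step 1: δ(q0, 1) = (q0, 0, R)  ⊢  0[q0]011 (head at position 1)
Step 2: δ(q0, 0) = (q0, 1, R)  ⊢  01[q0]11 (head at position 2)
Step 3: δ(q0, 1) = (q0, 0, R)  ⊢  010[q0]1 (head at position 3)
Step 4: δ(q0, 1) = (q0, 0, R)  ⊢  0100[q0]□ (head at position 4)
Step 5: δ(q0, □) = (q1, □, L)  ⊢  010[q1]0□ (head at position 3)
Step 6: δ(q1, 0) = (q1, 0, L)  ⊢  01[q1]00□ (head at position 2)
Step 7: δ(q1, 0) = (q1, 0, L)  ⊢  0[q1]100□ (head at position 1)
Reading off the states of these 8 configurations: q0 → q0 → q0 → q0 → q0 → q1 → q1 → q1

Final answer: q0 → q0 → q0 → q0 → q0 → q1 → q1 → q1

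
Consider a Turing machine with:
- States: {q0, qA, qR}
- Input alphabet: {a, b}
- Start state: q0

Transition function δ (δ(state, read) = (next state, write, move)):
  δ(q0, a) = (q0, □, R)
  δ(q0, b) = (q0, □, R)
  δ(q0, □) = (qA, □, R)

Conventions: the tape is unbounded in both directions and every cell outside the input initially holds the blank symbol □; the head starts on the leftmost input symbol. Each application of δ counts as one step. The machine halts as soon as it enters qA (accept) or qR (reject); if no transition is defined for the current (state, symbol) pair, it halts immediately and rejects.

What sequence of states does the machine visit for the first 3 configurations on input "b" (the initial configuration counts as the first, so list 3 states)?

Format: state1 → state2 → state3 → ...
Step 0: [q0]b (head at position 0)
Step 1: δ(q0, b) = (q0, □, R)  ⊢  □[q0]□ (head at position 1)
Step 2: δ(q0, □) = (qA, □, R)  ⊢  □□[qA]□ (head at position 2)
Reading off the states of these 3 configurations: q0 → q0 → qA

Final answer: q0 → q0 → qA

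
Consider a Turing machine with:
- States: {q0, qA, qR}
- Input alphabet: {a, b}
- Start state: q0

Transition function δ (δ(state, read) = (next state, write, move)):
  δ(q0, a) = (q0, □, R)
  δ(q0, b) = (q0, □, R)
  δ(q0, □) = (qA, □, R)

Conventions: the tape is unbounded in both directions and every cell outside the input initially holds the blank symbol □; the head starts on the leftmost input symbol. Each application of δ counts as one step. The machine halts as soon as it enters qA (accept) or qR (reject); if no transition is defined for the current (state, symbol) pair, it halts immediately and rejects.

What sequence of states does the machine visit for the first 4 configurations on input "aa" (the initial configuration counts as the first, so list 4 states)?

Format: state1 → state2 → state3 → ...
Step 0: [q0]aa (head at position 0)
Step 1: δ(q0, a) = (q0, □, R)  ⊢  □[q0]a (head at position 1)
Step 2: δ(q0, a) = (q0, □, R)  ⊢  □□[q0]□ (head at position 2)
Step 3: δ(q0, □) = (qA, □, R)  ⊢  □□□[qA]□ (head at position 3)
Reading off the states of these 4 configurations: q0 → q0 → q0 → qA

Final answer: q0 → q0 → q0 → qA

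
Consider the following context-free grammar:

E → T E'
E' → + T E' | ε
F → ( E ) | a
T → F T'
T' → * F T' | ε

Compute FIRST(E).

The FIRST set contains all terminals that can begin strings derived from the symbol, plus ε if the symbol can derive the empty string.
FIRST(F): F → ( E ) contributes '(' and F → a contributes 'a', so FIRST(F) = {(, a}. F is not nullable.
FIRST(T): T → F T' begins with F, and F is not nullable, so FIRST(T) = FIRST(F) = {(, a}.
FIRST(E): E → T E' begins with T, and T is not nullable, so FIRST(E) = FIRST(T) = {(, a}.

Final answer: {(, a}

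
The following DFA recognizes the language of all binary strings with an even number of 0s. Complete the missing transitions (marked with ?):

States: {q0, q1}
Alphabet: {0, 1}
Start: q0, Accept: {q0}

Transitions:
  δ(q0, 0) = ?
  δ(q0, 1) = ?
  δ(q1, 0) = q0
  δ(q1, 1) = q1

What each state remembers (consistent with the given transitions and accept states):
  q0: an even number of 0s has been read so far
  q1: an odd number of 0s has been read so far
Filling in the missing entries:
  δ(q0, 0): in q0 (an even number of 0s has been read so far), after reading 0 we have: an odd number of 0s has been read so far → q1
  δ(q0, 1): in q0 (an even number of 0s has been read so far), after reading 1 we have: an even number of 0s has been read so far → q0

Final answer: δ(q0, 0) = q1; δ(q0, 1) = q0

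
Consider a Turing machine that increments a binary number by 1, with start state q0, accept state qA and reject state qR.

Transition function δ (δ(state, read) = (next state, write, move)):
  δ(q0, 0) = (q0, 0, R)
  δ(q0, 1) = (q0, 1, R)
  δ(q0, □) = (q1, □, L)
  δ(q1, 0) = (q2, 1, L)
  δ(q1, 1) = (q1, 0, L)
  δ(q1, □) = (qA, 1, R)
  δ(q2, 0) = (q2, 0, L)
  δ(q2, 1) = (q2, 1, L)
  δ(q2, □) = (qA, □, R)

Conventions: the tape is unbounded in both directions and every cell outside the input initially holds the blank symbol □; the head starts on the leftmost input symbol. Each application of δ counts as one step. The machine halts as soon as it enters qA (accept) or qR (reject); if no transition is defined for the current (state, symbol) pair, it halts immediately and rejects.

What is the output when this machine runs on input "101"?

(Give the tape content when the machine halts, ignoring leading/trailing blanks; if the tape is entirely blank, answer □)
Step 0: [q0]101 (head at position 0)
Step 1: δ(q0, 1) = (q0, 1, R)  ⊢  1[q0]01 (head at position 1)
Step 2: δ(q0, 0) = (q0, 0, R)  ⊢  10[q0]1 (head at position 2)
Step 3: δ(q0, 1) = (q0, 1, R)  ⊢  101[q0]□ (head at position 3)
Step 4: δ(q0, □) = (q1, □, L)  ⊢  10[q1]1□ (head at position 2)
Step 5: δ(q1, 1) = (q1, 0, L)  ⊢  1[q1]00□ (head at position 1)
Step 6: δ(q1, 0) = (q2, 1, L)  ⊢  [q2]110□ (head at position 0)
Step 7: δ(q2, 1) = (q2, 1, L)  ⊢  [q2]□110□ (head at position -1)
Step 8: δ(q2, □) = (qA, □, R)  ⊢  □[qA]110□ (head at position 0)
The machine is in qA, so it halts and accepts.
Tape content when halted (ignoring surrounding blanks): 110

Final answer: Output: 110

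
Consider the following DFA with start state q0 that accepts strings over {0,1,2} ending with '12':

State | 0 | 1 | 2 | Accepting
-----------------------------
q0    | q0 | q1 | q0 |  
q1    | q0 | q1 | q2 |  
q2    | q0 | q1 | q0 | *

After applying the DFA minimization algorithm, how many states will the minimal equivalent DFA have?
All 3 states are reachable from q0, so none can be removed as unreachable.
Table-filling: first mark every (accepting, non-accepting) pair as distinguishable (accepting: {q2}; non-accepting: {q0, q1}).
Round 1: (q0, q1) on '2' go to q0 and q2, already distinguishable → mark.
Every pair of states is distinguishable, so the DFA is already minimal.
Equivalence classes: {q0}, {q1}, {q2} → 3 states.

Final answer: 3 states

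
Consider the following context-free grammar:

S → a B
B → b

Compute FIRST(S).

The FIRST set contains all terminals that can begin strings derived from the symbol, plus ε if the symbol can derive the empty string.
S has the single production S → a B, whose right-hand side begins with the terminal a. So FIRST(S) = {a}.

Final answer: {a}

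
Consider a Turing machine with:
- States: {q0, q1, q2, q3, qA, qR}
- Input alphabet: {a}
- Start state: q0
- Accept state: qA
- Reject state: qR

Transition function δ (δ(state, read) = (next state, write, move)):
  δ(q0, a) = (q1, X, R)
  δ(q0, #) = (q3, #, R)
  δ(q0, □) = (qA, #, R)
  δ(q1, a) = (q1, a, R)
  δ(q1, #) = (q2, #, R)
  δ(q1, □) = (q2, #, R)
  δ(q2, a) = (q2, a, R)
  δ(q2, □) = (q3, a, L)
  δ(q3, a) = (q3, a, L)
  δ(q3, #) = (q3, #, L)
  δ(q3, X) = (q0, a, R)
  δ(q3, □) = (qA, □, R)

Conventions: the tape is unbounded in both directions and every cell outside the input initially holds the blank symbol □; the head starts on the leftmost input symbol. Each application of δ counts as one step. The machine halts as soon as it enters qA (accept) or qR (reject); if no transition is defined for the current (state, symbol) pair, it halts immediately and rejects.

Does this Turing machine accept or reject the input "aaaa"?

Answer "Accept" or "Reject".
Trace (configuration after each step, as tape_left[state]tape_right with head position):
Step 0: [q0]aaaa (head at position 0)
Step 1: X[q1]aaa (head 1)
Step 2: Xa[q1]aa (head 2)
Step 3: Xaa[q1]a (head 3)
Step 4: Xaaa[q1]□ (head 4)
Step 5: Xaaa#[q2]□ (head 5)
Step 6: Xaaa[q3]#a (head 4)
Step 7: Xaa[q3]a#a (head 3)
Step 8: Xa[q3]aa#a (head 2)
Step 9: X[q3]aaa#a (head 1)
Step 10: [q3]Xaaa#a (head 0)
Step 11: a[q0]aaa#a (head 1)
Step 12: aX[q1]aa#a (head 2)
Step 13: aXa[q1]a#a (head 3)
Step 14: aXaa[q1]#a (head 4)
Step 15: aXaa#[q2]a (head 5)
Step 16: aXaa#a[q2]□ (head 6)
Step 17: aXaa#[q3]aa (head 5)
Step 18: aXaa[q3]#aa (head 4)
Step 19: aXa[q3]a#aa (head 3)
Step 20: aX[q3]aa#aa (head 2)
Step 21: a[q3]Xaa#aa (head 1)
Step 22: aa[q0]aa#aa (head 2)
Step 23: aaX[q1]a#aa (head 3)
Step 24: aaXa[q1]#aa (head 4)
Step 25: aaXa#[q2]aa (head 5)
Step 26: aaXa#a[q2]a (head 6)
Step 27: aaXa#aa[q2]□ (head 7)
Step 28: aaXa#a[q3]aa (head 6)
Step 29: aaXa#[q3]aaa (head 5)
Step 30: aaXa[q3]#aaa (head 4)
Step 31: aaX[q3]a#aaa (head 3)
Step 32: aa[q3]Xa#aaa (head 2)
Step 33: aaa[q0]a#aaa (head 3)
Step 34: aaaX[q1]#aaa (head 4)
Step 35: aaaX#[q2]aaa (head 5)
Step 36: aaaX#a[q2]aa (head 6)
Step 37: aaaX#aa[q2]a (head 7)
Step 38: aaaX#aaa[q2]□ (head 8)
Step 39: aaaX#aa[q3]aa (head 7)
Step 40: aaaX#a[q3]aaa (head 6)
Step 41: aaaX#[q3]aaaa (head 5)
Step 42: aaaX[q3]#aaaa (head 4)
Step 43: aaa[q3]X#aaaa (head 3)
Step 44: aaaa[q0]#aaaa (head 4)
Step 45: aaaa#[q3]aaaa (head 5)
Step 46: aaaa[q3]#aaaa (head 4)
Step 47: aaa[q3]a#aaaa (head 3)
Step 48: aa[q3]aa#aaaa (head 2)
Step 49: a[q3]aaa#aaaa (head 1)
Step 50: [q3]aaaa#aaaa (head 0)
Step 51: [q3]□aaaa#aaaa (head -1)
Step 52: □[qA]aaaa#aaaa (head 0)
The machine is in qA, so it halts and accepts.

Final answer: Accept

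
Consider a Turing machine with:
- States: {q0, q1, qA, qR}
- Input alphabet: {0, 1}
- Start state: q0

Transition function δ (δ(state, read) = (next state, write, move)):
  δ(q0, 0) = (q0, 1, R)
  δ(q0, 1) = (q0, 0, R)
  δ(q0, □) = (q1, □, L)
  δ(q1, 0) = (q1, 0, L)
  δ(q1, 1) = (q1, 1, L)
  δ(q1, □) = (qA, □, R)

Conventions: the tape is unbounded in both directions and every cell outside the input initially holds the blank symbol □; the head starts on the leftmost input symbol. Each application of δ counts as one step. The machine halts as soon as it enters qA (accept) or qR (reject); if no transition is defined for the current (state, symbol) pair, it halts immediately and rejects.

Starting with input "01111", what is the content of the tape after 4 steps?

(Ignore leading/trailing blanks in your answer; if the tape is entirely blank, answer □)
Step 0: [q0]01111 (head at position 0)
Step 1: δ(q0, 0) = (q0, 1, R)  ⊢  1[q0]1111 (head at position 1)
Step 2: δ(q0, 1) = (q0, 0, R)  ⊢  10[q0]111 (head at position 2)
Step 3: δ(q0, 1) = (q0, 0, R)  ⊢  100[q0]11 (head at position 3)
Step 4: δ(q0, 1) = (q0, 0, R)  ⊢  1000[q0]1 (head at position 4)
Tape after 4 steps (ignoring surrounding blanks): 10001

Final answer: Tape: 10001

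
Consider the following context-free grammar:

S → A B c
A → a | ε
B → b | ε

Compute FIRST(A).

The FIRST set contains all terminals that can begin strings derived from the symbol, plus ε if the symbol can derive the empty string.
A → a contributes a; A → ε makes A nullable, contributing ε. FIRST(A) = {a, ε}.

Final answer: {a, ε}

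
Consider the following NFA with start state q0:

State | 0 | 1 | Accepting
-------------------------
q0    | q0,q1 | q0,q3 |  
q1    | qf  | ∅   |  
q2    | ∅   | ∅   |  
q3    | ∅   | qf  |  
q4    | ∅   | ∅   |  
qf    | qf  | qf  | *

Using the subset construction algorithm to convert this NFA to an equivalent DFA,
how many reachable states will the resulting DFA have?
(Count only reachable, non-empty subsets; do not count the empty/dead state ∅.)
Start subset: {q0}
{q0}: on 0 → {q0, q1}, on 1 → {q0, q3}
{q0, q1}: on 0 → {q0, q1, qf}, on 1 → {q0, q3}
{q0, q3}: on 0 → {q0, q1}, on 1 → {q0, q3, qf}
{q0, q1, qf}: on 0 → {q0, q1, qf}, on 1 → {q0, q3, qf}
{q0, q3, qf}: on 0 → {q0, q1, qf}, on 1 → {q0, q3, qf}
Reachable non-empty subsets: {q0}, {q0, q1}, {q0, q3}, {q0, q1, qf}, {q0, q3, qf} — 5 in total.

Final answer: 5 states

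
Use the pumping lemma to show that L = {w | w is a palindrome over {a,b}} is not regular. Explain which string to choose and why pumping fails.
Language: L = {w | w is a palindrome over {a,b}} (strings that read the same forwards and backwards)
Step 1: Assume for contradiction that L is regular, with pumping length p.
Step 2: Choose s = a^p b a^p. Then s ∈ L (it reads the same forwards and backwards) and |s| ≥ p.
Step 3: Consider any decomposition s = xyz with |xy| ≤ p and |y| > 0. Since |xy| ≤ p and the first p symbols of s are all a's, y = a^k for some k with 1 ≤ k ≤ p.
Step 4: Pumping up (i = 2): xy²z = a^(p+k) b a^p. Its reverse is a^p b a^(p+k) ≠ a^(p+k) b a^p (the single b is no longer in the middle), so xy²z is not a palindrome and xy²z ∉ L.
This contradicts the pumping lemma, so L is not regular.

Final answer: Choose s = a^p b a^p. Since |xy| ≤ p, y = a^k with k ≥ 1. Then xy²z = a^(p+k) b a^p is not a palindrome, so ∉ L.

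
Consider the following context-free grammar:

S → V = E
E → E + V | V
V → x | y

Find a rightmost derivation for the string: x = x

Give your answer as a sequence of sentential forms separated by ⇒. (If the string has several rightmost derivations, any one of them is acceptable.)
Start with S.
Step 1: the rightmost non-terminal is S; apply S → V = E:  V = E
Step 2: the rightmost non-terminal is E; apply E → V:  V = V
Step 3: the rightmost non-terminal is V; apply V → x:  V = x
Step 4: the rightmost non-terminal is V; apply V → x:  x = x

Final answer: S ⇒ V = E ⇒ V = V ⇒ V = x ⇒ x = x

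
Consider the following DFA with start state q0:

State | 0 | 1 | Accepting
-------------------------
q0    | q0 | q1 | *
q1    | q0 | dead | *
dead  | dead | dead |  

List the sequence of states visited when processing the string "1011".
q0 → q1 → q0 → q1 → dead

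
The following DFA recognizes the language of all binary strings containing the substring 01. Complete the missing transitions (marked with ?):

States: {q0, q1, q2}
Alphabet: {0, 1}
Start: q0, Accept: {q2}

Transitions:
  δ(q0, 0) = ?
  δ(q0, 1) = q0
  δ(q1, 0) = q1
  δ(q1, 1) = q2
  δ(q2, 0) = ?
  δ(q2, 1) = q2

What each state remembers (consistent with the given transitions and accept states):
  q0: 01 not seen yet and the last symbol was not 0
  q1: 01 not seen yet and the last symbol was 0
  q2: the substring 01 has already been seen
Filling in the missing entries:
  δ(q0, 0): in q0 (01 not seen yet and the last symbol was not 0), after reading 0 we have: 01 not seen yet and the last symbol was 0 → q1
  δ(q2, 0): in q2 (the substring 01 has already been seen), after reading 0 we have: the substring 01 has already been seen → q2

Final answer: δ(q0, 0) = q1; δ(q2, 0) = q2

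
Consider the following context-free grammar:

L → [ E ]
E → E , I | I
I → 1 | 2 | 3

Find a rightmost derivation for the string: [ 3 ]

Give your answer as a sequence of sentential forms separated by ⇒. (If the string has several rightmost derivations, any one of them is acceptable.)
Start with L.
Step 1: the rightmost non-terminal is L; apply L → [ E ]:  [ E ]
Step 2: the rightmost non-terminal is E; apply E → I:  [ I ]
Step 3: the rightmost non-terminal is I; apply I → 3:  [ 3 ]

Final answer: L ⇒ [ E ] ⇒ [ I ] ⇒ [ 3 ]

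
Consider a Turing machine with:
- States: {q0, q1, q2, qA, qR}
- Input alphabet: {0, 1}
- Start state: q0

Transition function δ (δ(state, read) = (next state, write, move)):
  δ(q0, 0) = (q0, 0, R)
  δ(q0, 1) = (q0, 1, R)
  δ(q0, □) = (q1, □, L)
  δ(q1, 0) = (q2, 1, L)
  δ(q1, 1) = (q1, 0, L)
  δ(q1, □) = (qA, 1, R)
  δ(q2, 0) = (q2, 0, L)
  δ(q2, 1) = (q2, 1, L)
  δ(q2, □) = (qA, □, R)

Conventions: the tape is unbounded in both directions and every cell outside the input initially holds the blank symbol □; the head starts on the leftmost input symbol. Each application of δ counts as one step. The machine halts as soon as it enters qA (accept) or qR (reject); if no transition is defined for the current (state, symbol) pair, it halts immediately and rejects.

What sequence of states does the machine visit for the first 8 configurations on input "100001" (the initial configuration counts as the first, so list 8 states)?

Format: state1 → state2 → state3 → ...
Step 0: [q0]100001 (head at position 0)
Step 1: δ(q0, 1) = (q0, 1, R)  ⊢  1[q0]00001 (head at position 1)
Step 2: δ(q0, 0) = (q0, 0, R)  ⊢  10[q0]0001 (head at position 2)
Step 3: δ(q0, 0) = (q0, 0, R)  ⊢  100[q0]001 (head at position 3)
Step 4: δ(q0, 0) = (q0, 0, R)  ⊢  1000[q0]01 (head at position 4)
Step 5: δ(q0, 0) = (q0, 0, R)  ⊢  10000[q0]1 (head at position 5)
Step 6: δ(q0, 1) = (q0, 1, R)  ⊢  100001[q0]□ (head at position 6)
Step 7: δ(q0, □) = (q1, □, L)  ⊢  10000[q1]1□ (head at position 5)
Reading off the states of these 8 configurations: q0 → q0 → q0 → q0 → q0 → q0 → q0 → q1

Final answer: q0 → q0 → q0 → q0 → q0 → q0 → q0 → q1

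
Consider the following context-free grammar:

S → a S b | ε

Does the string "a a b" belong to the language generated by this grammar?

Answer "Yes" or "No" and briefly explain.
Every derivation applies S → a S b some number n of times and then S → ε, producing a^n b^n with equally many a's and b's. The string a a b has two a's but only one b, so it cannot be derived.

Final answer: No - no valid derivation exists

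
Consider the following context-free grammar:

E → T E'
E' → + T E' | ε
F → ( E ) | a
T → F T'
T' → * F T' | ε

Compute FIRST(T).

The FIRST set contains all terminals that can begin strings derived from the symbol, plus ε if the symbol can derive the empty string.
FIRST(F): F → ( E ) contributes '(' and F → a contributes 'a', so FIRST(F) = {(, a}. F is not nullable.
FIRST(T): T → F T' begins with F, and F is not nullable, so FIRST(T) = FIRST(F) = {(, a}.

Final answer: {(, a}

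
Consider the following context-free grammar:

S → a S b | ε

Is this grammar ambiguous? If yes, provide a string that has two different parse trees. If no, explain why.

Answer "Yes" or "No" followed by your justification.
At every step exactly one production applies: if the remaining string to generate is non-empty it starts with a and ends with b, forcing S → a S b; if it is empty, S → ε is forced. Hence each string a^n b^n has exactly one derivation (S → a S b applied n times, then S → ε) and one parse tree.

Final answer: No - the grammar is unambiguous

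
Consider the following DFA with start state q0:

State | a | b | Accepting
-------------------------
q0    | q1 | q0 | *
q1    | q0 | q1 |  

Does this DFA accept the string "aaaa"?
Start in q0.
Read 'a': q0 → q1
Read 'a': q1 → q0
Read 'a': q0 → q1
Read 'a': q1 → q0
Final state q0 is accepting, so the string is accepted.

Final answer: Yes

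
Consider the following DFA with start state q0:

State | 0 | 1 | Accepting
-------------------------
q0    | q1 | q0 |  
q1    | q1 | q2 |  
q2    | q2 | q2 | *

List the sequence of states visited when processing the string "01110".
q0 → q1 → q2 → q2 → q2 → q2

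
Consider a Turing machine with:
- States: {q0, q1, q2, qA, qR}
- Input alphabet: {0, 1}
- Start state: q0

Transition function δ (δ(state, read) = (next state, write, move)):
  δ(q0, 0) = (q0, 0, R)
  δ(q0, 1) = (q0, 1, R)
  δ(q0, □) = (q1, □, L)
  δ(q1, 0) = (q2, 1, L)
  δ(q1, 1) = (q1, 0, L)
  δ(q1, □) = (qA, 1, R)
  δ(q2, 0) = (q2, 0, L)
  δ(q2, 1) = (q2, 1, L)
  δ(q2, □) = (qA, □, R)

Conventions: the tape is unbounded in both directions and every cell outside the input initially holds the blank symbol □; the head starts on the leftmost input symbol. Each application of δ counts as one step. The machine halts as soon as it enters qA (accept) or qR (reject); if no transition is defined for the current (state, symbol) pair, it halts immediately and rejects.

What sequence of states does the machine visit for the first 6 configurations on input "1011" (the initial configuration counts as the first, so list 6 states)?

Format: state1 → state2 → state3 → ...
Step 0: [q0]1011 (head at position 0)
Step 1: δ(q0, 1) = (q0, 1, R)  ⊢  1[q0]011 (head at position 1)
Step 2: δ(q0, 0) = (q0, 0, R)  ⊢  10[q0]11 (head at position 2)
Step 3: δ(q0, 1) = (q0, 1, R)  ⊢  101[q0]1 (head at position 3)
Step 4: δ(q0, 1) = (q0, 1, R)  ⊢  1011[q0]□ (head at position 4)
Step 5: δ(q0, □) = (q1, □, L)  ⊢  101[q1]1□ (head at position 3)
Reading off the states of these 6 configurations: q0 → q0 → q0 → q0 → q0 → q1

Final answer: q0 → q0 → q0 → q0 → q0 → q1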